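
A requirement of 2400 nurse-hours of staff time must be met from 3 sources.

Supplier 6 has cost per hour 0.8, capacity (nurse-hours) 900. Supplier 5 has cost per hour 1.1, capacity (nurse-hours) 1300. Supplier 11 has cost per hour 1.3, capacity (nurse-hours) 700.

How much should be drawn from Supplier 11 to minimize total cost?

Use sources in increasing cost order.
Take 900 from Supplier 6 at 0.8 ; need 1500 more.
Supplier 5 (1.1): use full 1300 ; 200 nurse-hours to go.
Supplier 11 (1.3): take the remaining 200 ; done.

200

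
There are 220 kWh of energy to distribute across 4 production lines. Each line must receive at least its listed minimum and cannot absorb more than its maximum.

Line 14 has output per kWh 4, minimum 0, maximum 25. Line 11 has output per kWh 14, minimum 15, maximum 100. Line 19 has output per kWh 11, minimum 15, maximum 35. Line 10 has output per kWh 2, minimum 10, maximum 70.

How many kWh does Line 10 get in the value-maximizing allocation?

60

Meeting every minimum uses 0+15+15+10 = 40 kWh, leaving 180.
Rank by output per kWh: Line 11 14 > Line 19 11 > Line 14 4 > Line 10 2.
Line 11 takes 85 more to reach its cap of 100 ; 95 left.
Line 19: +20 to 35 (cap) ; 75 left.
Line 14: +25 to 25 (cap) ; 50 left.
Only 50 left; Line 10 takes them to reach 60.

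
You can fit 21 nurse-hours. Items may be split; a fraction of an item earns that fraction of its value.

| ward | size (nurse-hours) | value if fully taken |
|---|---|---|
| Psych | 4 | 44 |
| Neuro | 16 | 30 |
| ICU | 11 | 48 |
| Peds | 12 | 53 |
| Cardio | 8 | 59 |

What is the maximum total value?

Best value per unit of size first: Psych 44/4≈11, Cardio 59/8≈7.38, Peds 53/12≈4.42, ICU 48/11≈4.36, Neuro 30/16≈1.88.
Take all of Psych (4 nurse-hours, value 44) ; 17 nurse-hours left.
Take all of Cardio (8 nurse-hours, value 59) ; 9 nurse-hours left.
Only 9 nurse-hours remain; take 9/12 of Peds for value 53×9/12 = 39.75.
Total value = 142.75.

142.75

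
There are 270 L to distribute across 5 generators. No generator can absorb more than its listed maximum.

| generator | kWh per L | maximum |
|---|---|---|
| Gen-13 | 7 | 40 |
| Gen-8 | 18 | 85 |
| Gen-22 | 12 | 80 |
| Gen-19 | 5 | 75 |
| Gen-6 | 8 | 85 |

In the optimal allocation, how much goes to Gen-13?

Highest kWh per L first: Gen-8 18 > Gen-22 12 > Gen-6 8 > Gen-13 7 > Gen-19 5.
Gen-8: +85 to 85 (cap) — 185 left.
Gen-22: +80 to 80 (cap) — 105 left.
Gen-6: +85 to 85 (cap) — 20 left.
Gen-13: +20 (room for 40) → 20. Pool exhausted.

20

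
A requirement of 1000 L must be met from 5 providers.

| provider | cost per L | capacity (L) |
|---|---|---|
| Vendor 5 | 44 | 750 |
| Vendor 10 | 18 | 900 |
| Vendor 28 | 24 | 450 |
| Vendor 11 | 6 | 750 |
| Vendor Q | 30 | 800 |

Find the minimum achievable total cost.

Cheapest first:
Take 750 from Vendor 11 at 6 → need 250 more.
Vendor 10 at 18: take 250 of its 900 → requirement met.
Vendor 28, Vendor Q, Vendor 5: unused.
Cost = 750×6 + 250×18 = 9000.

9000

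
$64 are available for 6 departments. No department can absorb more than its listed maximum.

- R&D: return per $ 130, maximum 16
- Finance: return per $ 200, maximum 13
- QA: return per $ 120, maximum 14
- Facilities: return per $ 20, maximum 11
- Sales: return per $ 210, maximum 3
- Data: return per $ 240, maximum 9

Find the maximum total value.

9330

Highest return per $ first: Data 240 > Sales 210 > Finance 200 > R&D 130 > QA 120 > Facilities 20.
Data takes 9 to reach its cap of 9 ; 55 left.
Give Sales 3 to hit its cap of 3 ; 52 left.
Finance takes 13 to reach its cap of 13 ; 39 left.
R&D: +16 to 16 (cap) ; 23 left.
QA takes 14 to reach its cap of 14 ; 9 left.
Only 9 left; Facilities takes them to reach 9.
Total = 130×16 + 200×13 + 120×14 + 20×9 + 210×3 + 240×9 = 9330.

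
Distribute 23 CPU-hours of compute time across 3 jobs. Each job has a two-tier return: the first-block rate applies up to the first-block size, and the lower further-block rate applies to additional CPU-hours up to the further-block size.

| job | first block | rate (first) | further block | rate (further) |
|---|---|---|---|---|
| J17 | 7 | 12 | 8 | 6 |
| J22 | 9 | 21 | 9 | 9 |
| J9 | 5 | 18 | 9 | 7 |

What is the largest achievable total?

Treat each block as its own option and order by rate: J22/T1 21 > J9/T1 18 > J17/T1 12 > J22/T2 9 > J9/T2 7 > J17/T2 6.
J22/T1 (21): +9 ; 14 left.
Fill J9 T1 block (5 at 18) ; 9 left.
Fill J17 T1 block (7 at 12) ; 2 left.
J22 T2 at 9: only 2 left, fill 2.
Total = 21×9 + 18×5 + 12×7 + 9×2 = 381.

381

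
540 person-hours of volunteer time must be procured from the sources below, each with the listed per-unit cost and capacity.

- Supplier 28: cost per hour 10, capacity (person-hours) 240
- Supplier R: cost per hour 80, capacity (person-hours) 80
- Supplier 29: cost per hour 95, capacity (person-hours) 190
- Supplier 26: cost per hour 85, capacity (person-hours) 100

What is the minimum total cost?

Fill from the cheapest source first.
Supplier 28 at 10: take all 240 person-hours — 300 still needed.
Take 80 from Supplier R at 80 — need 220 more.
Take 100 from Supplier 26 at 85 — need 120 more.
Supplier 29 (95): take the remaining 120 — done.
Cost = 240×10 + 80×80 + 100×85 + 120×95 = 28700.

28700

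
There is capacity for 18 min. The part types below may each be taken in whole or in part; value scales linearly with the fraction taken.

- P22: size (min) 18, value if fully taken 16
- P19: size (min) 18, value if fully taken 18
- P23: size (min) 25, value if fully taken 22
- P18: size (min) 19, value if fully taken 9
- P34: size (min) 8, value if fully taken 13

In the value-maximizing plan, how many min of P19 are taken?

Best value per unit of size first: P34 13/8≈1.62, P19 18/18≈1, P22 16/18≈0.889, P23 22/25≈0.88, P18 9/19≈0.474.
Take all of P34 (8 min, value 13) ; 10 min left.
Only 10 min remain; take 10/18 of P19 for value 18×10/18 = 10.

10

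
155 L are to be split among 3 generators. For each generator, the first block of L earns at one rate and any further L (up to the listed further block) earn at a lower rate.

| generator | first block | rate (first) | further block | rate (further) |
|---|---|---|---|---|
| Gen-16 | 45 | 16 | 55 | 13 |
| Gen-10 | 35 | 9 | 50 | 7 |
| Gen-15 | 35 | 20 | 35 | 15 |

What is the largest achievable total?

Rank every tier by rate: Gen-15/T1 20 > Gen-16/T1 16 > Gen-15/T2 15 > Gen-16/T2 13 > Gen-10/T1 9 > Gen-10/T2 7.
Fill Gen-15 T1 block (35 at 20) ; 120 left.
Gen-16 T1 at 16: fill all 45 ; 75 left.
Gen-15 T2 at 15: fill all 35 ; 40 left.
40 remain; put them into Gen-16 T2 at 13.
Total = 20×35 + 16×45 + 15×35 + 13×40 = 2465.

2465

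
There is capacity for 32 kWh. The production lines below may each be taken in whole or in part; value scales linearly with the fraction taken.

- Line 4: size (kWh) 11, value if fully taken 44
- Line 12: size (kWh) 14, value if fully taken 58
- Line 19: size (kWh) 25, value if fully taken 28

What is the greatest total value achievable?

Best value per unit of size first: Line 12 58/14≈4.14, Line 4 44/11≈4, Line 19 28/25≈1.12.
Take all of Line 12 (14 kWh, value 58) ; 18 kWh left.
Line 4: take in full, 11 kWh for value 44 ; 7 left.
7 kWh left: a 7/25 share of Line 19 gives 28×7/25 = 7.84.
Total value = 109.84.

109.84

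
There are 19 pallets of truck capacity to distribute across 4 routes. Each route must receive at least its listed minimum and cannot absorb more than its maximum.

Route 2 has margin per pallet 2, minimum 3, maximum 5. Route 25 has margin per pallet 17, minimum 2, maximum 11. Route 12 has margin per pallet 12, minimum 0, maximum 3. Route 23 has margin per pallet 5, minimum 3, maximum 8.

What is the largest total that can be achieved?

232

Meeting every minimum uses 3+2+0+3 = 8 pallets, leaving 11.
Order the routes by margin per pallet: Route 25 17 > Route 12 12 > Route 23 5 > Route 2 2.
Give Route 25 9 more to hit its cap of 11 ; 2 left.
Route 12: +2 (room for 3) → 2. Pool exhausted.
Total = 2×3 + 17×11 + 12×2 + 5×3 = 232.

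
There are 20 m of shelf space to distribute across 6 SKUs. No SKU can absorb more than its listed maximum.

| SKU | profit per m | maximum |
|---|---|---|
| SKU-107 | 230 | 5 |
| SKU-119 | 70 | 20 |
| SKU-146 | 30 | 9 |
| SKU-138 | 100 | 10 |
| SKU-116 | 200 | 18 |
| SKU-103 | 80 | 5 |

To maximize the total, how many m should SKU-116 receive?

15

Rank by profit per m: SKU-107 230 > SKU-116 200 > SKU-138 100 > SKU-103 80 > SKU-119 70 > SKU-146 30.
SKU-107 takes 5 to reach its cap of 5 — 15 left.
SKU-116: +15 (room for 18) → 15. Pool exhausted.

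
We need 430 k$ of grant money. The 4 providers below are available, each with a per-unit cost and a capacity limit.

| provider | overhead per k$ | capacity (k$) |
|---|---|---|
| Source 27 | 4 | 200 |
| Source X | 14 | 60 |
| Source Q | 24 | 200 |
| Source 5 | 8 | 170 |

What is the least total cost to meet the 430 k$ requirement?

Cheapest first:
Take 200 from Source 27 at 4 ; need 230 more.
Source 5 at 8: take all 170 k$ ; 60 still needed.
Source X at 14: take all 60 k$ ; 0 still needed.
Source Q: unused.
Cost = 200×4 + 170×8 + 60×14 = 3000.

3000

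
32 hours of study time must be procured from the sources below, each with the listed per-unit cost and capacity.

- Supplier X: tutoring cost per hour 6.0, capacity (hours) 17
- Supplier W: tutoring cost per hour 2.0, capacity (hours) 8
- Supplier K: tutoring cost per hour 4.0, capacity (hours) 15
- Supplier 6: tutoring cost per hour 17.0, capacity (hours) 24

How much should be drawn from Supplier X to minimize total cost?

Fill from the cheapest source first.
Supplier W (2.0): use full 8 → 24 hours to go.
Supplier K (4.0): use full 15 → 9 hours to go.
Supplier X at 6.0: take 9 of its 17 → requirement met.
Supplier 6: unused.

9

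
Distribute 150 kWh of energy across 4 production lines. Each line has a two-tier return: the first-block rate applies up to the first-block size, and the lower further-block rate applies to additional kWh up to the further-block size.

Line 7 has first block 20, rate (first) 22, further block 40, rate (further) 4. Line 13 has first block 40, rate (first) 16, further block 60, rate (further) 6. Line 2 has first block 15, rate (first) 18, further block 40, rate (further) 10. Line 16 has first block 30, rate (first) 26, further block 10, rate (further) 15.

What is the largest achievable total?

2630

Rank every tier by rate: Line 16/tier1 26 > Line 7/tier1 22 > Line 2/tier1 18 > Line 13/tier1 16 > Line 16/tier2 15 > Line 2/tier2 10 > Line 13/tier2 6 > Line 7/tier2 4.
Fill Line 16 tier1 block (30 at 26) ; 120 left.
Line 7 tier1 at 22: fill all 20 ; 100 left.
Line 2/tier1 (18): +15 ; 85 left.
Line 13 tier1 at 16: fill all 40 ; 45 left.
Fill Line 16 tier2 block (10 at 15) ; 35 left.
Line 2 tier2 at 10: only 35 left, fill 35.
Total = 26×30 + 22×20 + 18×15 + 16×40 + 15×10 + 10×35 = 2630.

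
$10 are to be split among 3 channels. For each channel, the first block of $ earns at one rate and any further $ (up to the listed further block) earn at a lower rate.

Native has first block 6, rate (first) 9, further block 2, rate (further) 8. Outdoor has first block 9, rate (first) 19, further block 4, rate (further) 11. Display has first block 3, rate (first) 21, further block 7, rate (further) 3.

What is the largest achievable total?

Order all 6 blocks by rate: Display/tier1 21 > Outdoor/tier1 19 > Outdoor/tier2 11 > Native/tier1 9 > Native/tier2 8 > Display/tier2 3.
Display/tier1 (21): +3 ; 7 left.
Outdoor tier1 at 19: only 7 left, fill 7.
Total = 21×3 + 19×7 = 196.

196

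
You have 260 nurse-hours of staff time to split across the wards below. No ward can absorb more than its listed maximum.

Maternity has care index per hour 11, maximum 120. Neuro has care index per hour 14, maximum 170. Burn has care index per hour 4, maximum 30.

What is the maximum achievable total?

3370

Highest care index per hour first: Neuro 14 > Maternity 11 > Burn 4.
Neuro: +170 to 170 (cap) — 90 left.
Maternity has room for 120 but only 90 remain, so it gets 90.
Total = 11×90 + 14×170 = 3370.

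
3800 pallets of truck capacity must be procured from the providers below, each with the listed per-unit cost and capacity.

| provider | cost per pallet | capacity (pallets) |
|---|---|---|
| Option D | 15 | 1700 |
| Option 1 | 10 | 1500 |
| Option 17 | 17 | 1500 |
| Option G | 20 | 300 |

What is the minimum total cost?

50700

Use providers in increasing cost order.
Option 1 at 10: take all 1500 pallets → 2300 still needed.
Option D at 15: take all 1700 pallets → 600 still needed.
Take 600 from Option 17 at 17 to finish.
Option G: unused.
Cost = 1500×10 + 1700×15 + 600×17 = 50700.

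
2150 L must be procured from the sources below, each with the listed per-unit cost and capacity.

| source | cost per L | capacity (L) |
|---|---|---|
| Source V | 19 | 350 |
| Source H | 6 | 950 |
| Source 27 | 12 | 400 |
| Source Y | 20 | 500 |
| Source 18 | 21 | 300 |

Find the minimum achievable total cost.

26150

Fill from the cheapest source first.
Take 950 from Source H at 6 — need 1200 more.
Source 27 (12): use full 400 — 800 L to go.
Source V at 19: take all 350 L — 450 still needed.
Source Y (20): take the remaining 450 — done.
Source 18: unused.
Cost = 950×6 + 400×12 + 350×19 + 450×20 = 26150.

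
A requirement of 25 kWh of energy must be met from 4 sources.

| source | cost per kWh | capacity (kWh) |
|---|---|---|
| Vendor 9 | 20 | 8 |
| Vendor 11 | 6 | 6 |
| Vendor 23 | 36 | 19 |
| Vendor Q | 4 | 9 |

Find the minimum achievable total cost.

Use sources in increasing cost order.
Take 9 from Vendor Q at 4 — need 16 more.
Vendor 11 at 6: take all 6 kWh — 10 still needed.
Take 8 from Vendor 9 at 20 — need 2 more.
Vendor 23 (36): take the remaining 2 — done.
Cost = 9×4 + 6×6 + 8×20 + 2×36 = 304.

304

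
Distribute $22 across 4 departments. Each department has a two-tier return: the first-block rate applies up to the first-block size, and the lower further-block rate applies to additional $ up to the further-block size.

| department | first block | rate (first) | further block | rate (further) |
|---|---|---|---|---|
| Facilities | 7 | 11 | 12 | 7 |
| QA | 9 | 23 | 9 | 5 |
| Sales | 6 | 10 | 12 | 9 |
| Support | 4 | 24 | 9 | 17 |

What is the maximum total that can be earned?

Treat each block as its own option and order by rate: Support/T1 24 > QA/T1 23 > Support/T2 17 > Facilities/T1 11 > Sales/T1 10 > Sales/T2 9 > Facilities/T2 7 > QA/T2 5.
Support/T1 (24): +4 ; 18 left.
QA T1 at 23: fill all 9 ; 9 left.
Support T2 at 17: fill all 9 ; 0 left.
Total = 24×4 + 23×9 + 17×9 = 456.

456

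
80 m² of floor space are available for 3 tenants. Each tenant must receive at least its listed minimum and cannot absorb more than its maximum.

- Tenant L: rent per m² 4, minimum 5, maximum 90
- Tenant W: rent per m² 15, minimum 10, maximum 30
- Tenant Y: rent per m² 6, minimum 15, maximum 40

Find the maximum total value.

730

Meeting every minimum uses 5+10+15 = 30 m², leaving 50.
Order the tenants by rent per m²: Tenant W 15 > Tenant Y 6 > Tenant L 4.
Tenant W: +20 to 30 (cap) ; 30 left.
Give Tenant Y 25 more to hit its cap of 40 ; 5 left.
Tenant L: +5 (room for 85) → 10. Pool exhausted.
Total = 4×10 + 15×30 + 6×40 = 730.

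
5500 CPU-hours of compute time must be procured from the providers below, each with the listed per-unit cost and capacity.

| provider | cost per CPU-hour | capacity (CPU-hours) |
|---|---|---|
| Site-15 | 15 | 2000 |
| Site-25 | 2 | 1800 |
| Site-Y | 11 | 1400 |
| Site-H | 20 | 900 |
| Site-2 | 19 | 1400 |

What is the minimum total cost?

54700

Use providers in increasing cost order.
Site-25 at 2: take all 1800 CPU-hours ; 3700 still needed.
Site-Y (11): use full 1400 ; 2300 CPU-hours to go.
Site-15 at 15: take all 2000 CPU-hours ; 300 still needed.
Site-2 at 19: take 300 of its 1400 ; requirement met.
Site-H: unused.
Cost = 1800×2 + 1400×11 + 2000×15 + 300×19 = 54700.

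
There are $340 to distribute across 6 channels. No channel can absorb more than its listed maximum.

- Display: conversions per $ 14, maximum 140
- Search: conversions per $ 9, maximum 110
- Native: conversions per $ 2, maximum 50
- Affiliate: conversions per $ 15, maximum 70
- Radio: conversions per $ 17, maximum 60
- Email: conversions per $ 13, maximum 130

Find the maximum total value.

Order the channels by conversions per $: Radio 17 > Affiliate 15 > Display 14 > Email 13 > Search 9 > Native 2.
Give Radio 60 to hit its cap of 60 — 280 left.
Give Affiliate 70 to hit its cap of 70 — 210 left.
Give Display 140 to hit its cap of 140 — 70 left.
Email: +70 (room for 130) → 70. Pool exhausted.
Total = 14×140 + 15×70 + 17×60 + 13×70 = 4940.

4940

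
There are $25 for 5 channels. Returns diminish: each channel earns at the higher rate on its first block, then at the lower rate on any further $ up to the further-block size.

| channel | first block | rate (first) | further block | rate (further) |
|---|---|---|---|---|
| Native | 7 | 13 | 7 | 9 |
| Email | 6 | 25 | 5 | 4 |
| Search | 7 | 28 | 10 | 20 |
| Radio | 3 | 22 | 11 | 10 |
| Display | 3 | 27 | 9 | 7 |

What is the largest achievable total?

Order all 10 blocks by rate: Search/tier1 28 > Display/tier1 27 > Email/tier1 25 > Radio/tier1 22 > Search/tier2 20 > Native/tier1 13 > Radio/tier2 10 > Native/tier2 9 > Display/tier2 7 > Email/tier2 4.
Search/tier1 (28): +7 ; 18 left.
Display/tier1 (27): +3 ; 15 left.
Fill Email tier1 block (6 at 25) ; 9 left.
Radio/tier1 (22): +3 ; 6 left.
Search/tier2: +6 of 10 at 20; pool empty.
Total = 28×7 + 27×3 + 25×6 + 22×3 + 20×6 = 613.

613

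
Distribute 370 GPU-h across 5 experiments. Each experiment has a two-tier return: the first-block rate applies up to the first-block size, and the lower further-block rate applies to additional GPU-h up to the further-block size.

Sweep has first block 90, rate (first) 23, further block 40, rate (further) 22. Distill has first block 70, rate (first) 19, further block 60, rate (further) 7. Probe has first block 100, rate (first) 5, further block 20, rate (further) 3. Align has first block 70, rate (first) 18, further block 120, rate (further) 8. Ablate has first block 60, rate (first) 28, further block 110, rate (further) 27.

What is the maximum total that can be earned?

Order all 10 blocks by rate: Ablate/tier1 28 > Ablate/tier2 27 > Sweep/tier1 23 > Sweep/tier2 22 > Distill/tier1 19 > Align/tier1 18 > Align/tier2 8 > Distill/tier2 7 > Probe/tier1 5 > Probe/tier2 3.
Ablate/tier1 (28): +60 — 310 left.
Ablate/tier2 (27): +110 — 200 left.
Sweep tier1 at 23: fill all 90 — 110 left.
Fill Sweep tier2 block (40 at 22) — 70 left.
Distill tier1 at 19: fill all 70 — 0 left.
Total = 28×60 + 27×110 + 23×90 + 22×40 + 19×70 = 8930.

8930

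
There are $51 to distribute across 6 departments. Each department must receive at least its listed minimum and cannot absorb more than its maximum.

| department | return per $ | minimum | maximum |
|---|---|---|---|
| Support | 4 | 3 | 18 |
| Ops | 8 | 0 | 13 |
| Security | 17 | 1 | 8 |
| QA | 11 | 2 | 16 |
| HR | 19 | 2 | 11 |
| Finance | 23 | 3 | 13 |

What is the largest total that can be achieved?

Meeting every minimum uses 3+0+1+2+2+3 = 11 $, leaving 40.
Rank by return per $: Finance 23 > HR 19 > Security 17 > QA 11 > Ops 8 > Support 4.
Finance: +10 to 13 (cap) — 30 left.
HR takes 9 more to reach its cap of 11 — 21 left.
Security: +7 to 8 (cap) — 14 left.
QA: +14 to 16 (cap) — 0 left.
Total = 4×3 + 17×8 + 11×16 + 19×11 + 23×13 = 832.

832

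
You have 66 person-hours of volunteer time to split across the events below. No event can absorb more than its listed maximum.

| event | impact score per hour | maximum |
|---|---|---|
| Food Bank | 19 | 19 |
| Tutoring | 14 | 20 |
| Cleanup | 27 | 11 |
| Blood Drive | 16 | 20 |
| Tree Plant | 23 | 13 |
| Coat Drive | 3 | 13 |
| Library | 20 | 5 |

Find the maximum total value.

Order the events by impact score per hour: Cleanup 27 > Tree Plant 23 > Library 20 > Food Bank 19 > Blood Drive 16 > Tutoring 14 > Coat Drive 3.
Cleanup takes 11 to reach its cap of 11 ; 55 left.
Tree Plant: +13 to 13 (cap) ; 42 left.
Library: +5 to 5 (cap) ; 37 left.
Give Food Bank 19 to hit its cap of 19 ; 18 left.
Only 18 left; Blood Drive takes them to reach 18.
Total = 19×19 + 27×11 + 16×18 + 23×13 + 20×5 = 1345.

1345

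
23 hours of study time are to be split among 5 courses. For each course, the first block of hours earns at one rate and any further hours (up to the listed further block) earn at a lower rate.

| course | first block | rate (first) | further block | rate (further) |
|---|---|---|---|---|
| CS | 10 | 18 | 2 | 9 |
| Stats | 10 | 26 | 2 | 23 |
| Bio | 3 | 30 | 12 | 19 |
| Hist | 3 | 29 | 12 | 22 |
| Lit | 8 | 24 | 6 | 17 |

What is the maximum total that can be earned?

Rank every tier by rate: Bio/T1 30 > Hist/T1 29 > Stats/T1 26 > Lit/T1 24 > Stats/T2 23 > Hist/T2 22 > Bio/T2 19 > CS/T1 18 > Lit/T2 17 > CS/T2 9.
Fill Bio T1 block (3 at 30) — 20 left.
Hist/T1 (29): +3 — 17 left.
Fill Stats T1 block (10 at 26) — 7 left.
Lit T1 at 24: only 7 left, fill 7.
Total = 30×3 + 29×3 + 26×10 + 24×7 = 605.

605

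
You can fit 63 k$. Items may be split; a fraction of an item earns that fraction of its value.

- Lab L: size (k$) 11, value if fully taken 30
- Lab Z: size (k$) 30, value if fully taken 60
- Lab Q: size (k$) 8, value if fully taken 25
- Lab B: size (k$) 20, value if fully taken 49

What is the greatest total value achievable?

Best value per unit of size first: Lab Q 25/8≈3.12, Lab L 30/11≈2.73, Lab B 49/20≈2.45, Lab Z 60/30≈2.
Take all of Lab Q (8 k$, value 25) ; 55 k$ left.
Take all of Lab L (11 k$, value 30) ; 44 k$ left.
All 20 k$ of Lab B fit (value 49) ; 24 remain.
Fill the last 24 k$ with part of Lab Z: 24/30 of it earns 48.
Total value = 152.

152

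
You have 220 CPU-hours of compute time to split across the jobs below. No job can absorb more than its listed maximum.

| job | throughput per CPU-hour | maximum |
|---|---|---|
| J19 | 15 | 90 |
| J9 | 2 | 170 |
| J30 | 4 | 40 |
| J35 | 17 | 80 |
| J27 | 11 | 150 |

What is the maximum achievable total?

3260

Highest throughput per CPU-hour first: J35 17 > J19 15 > J27 11 > J30 4 > J9 2.
Give J35 80 to hit its cap of 80 — 140 left.
Give J19 90 to hit its cap of 90 — 50 left.
J27 has room for 150 but only 50 remain, so it gets 50.
Total = 15×90 + 17×80 + 11×50 = 3260.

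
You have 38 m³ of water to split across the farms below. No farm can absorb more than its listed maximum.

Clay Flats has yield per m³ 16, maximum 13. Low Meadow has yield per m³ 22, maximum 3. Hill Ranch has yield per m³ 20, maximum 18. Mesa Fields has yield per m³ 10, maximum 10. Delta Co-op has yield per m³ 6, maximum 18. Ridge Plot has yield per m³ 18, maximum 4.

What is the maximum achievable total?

706

Rank by yield per m³: Low Meadow 22 > Hill Ranch 20 > Ridge Plot 18 > Clay Flats 16 > Mesa Fields 10 > Delta Co-op 6.
Low Meadow takes 3 to reach its cap of 3 — 35 left.
Hill Ranch: +18 to 18 (cap) — 17 left.
Give Ridge Plot 4 to hit its cap of 4 — 13 left.
Give Clay Flats 13 to hit its cap of 13 — 0 left.
Total = 16×13 + 22×3 + 20×18 + 18×4 = 706.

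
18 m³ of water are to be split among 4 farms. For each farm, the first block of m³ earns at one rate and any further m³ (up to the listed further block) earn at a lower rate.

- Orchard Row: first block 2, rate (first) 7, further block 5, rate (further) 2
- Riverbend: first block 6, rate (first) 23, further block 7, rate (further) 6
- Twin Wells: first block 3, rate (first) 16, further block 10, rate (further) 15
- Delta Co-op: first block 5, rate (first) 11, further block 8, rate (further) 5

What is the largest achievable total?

321

Order all 8 blocks by rate: Riverbend/T1 23 > Twin Wells/T1 16 > Twin Wells/T2 15 > Delta Co-op/T1 11 > Orchard Row/T1 7 > Riverbend/T2 6 > Delta Co-op/T2 5 > Orchard Row/T2 2.
Riverbend T1 at 23: fill all 6 → 12 left.
Twin Wells/T1 (16): +3 → 9 left.
Twin Wells T2 at 15: only 9 left, fill 9.
Total = 23×6 + 16×3 + 15×9 = 321.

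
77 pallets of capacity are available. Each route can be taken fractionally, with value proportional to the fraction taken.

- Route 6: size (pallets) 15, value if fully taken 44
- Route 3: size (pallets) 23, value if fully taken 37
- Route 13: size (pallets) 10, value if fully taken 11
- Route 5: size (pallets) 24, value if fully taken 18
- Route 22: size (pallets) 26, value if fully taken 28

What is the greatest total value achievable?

Rank by value-to-size ratio: Route 6 44/15≈2.93, Route 3 37/23≈1.61, Route 13 11/10≈1.1, Route 22 28/26≈1.08, Route 5 18/24≈0.75.
Take all of Route 6 (15 pallets, value 44) → 62 pallets left.
Take all of Route 3 (23 pallets, value 37) → 39 pallets left.
Route 13: take in full, 10 pallets for value 11 → 29 left.
Take all of Route 22 (26 pallets, value 28) → 3 pallets left.
Only 3 pallets remain; take 3/24 of Route 5 for value 18×3/24 = 2.25.
Total value = 122.25.

122.25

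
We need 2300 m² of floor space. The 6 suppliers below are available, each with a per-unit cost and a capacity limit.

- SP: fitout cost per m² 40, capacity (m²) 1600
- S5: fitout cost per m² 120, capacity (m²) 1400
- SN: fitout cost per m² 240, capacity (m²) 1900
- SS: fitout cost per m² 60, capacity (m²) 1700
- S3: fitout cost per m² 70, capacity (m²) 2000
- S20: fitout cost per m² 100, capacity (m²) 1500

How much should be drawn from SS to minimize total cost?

700

Cheapest first:
Take 1600 from SP at 40 ; need 700 more.
Take 700 from SS at 60 to finish.
S3, S20, S5, SN: unused.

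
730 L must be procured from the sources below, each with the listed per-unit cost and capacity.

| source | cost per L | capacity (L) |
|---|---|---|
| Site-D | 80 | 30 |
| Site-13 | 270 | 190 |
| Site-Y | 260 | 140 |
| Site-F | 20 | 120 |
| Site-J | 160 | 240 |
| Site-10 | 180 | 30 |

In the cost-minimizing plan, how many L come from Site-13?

Fill from the cheapest source first.
Site-F (20): use full 120 ; 610 L to go.
Site-D at 80: take all 30 L ; 580 still needed.
Site-J at 160: take all 240 L ; 340 still needed.
Take 30 from Site-10 at 180 ; need 310 more.
Take 140 from Site-Y at 260 ; need 170 more.
Site-13 (270): take the remaining 170 ; done.

170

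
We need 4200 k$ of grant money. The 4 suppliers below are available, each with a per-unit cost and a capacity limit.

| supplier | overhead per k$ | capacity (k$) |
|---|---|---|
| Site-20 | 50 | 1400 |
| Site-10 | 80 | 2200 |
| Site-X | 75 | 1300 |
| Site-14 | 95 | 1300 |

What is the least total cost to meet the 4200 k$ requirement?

Use suppliers in increasing cost order.
Site-20 (50): use full 1400 → 2800 k$ to go.
Take 1300 from Site-X at 75 → need 1500 more.
Take 1500 from Site-10 at 80 to finish.
Site-14: unused.
Cost = 1400×50 + 1300×75 + 1500×80 = 287500.

287500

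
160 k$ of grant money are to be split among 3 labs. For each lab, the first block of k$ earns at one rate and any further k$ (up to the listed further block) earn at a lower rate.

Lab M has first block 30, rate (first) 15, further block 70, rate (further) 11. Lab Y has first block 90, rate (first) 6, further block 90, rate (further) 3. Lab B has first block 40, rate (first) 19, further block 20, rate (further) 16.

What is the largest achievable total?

2300

Rank every tier by rate: Lab B/T1 19 > Lab B/T2 16 > Lab M/T1 15 > Lab M/T2 11 > Lab Y/T1 6 > Lab Y/T2 3.
Fill Lab B T1 block (40 at 19) ; 120 left.
Lab B T2 at 16: fill all 20 ; 100 left.
Fill Lab M T1 block (30 at 15) ; 70 left.
Lab M T2 at 11: fill all 70 ; 0 left.
Total = 19×40 + 16×20 + 15×30 + 11×70 = 2300.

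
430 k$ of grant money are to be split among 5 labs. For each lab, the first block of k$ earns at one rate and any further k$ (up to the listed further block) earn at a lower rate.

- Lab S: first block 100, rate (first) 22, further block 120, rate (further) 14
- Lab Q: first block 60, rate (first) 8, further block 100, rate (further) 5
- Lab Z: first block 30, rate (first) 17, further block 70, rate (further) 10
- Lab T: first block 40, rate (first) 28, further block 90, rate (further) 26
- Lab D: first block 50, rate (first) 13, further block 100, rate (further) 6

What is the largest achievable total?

Order all 10 blocks by rate: Lab T/T1 28 > Lab T/T2 26 > Lab S/T1 22 > Lab Z/T1 17 > Lab S/T2 14 > Lab D/T1 13 > Lab Z/T2 10 > Lab Q/T1 8 > Lab D/T2 6 > Lab Q/T2 5.
Lab T/T1 (28): +40 → 390 left.
Lab T/T2 (26): +90 → 300 left.
Lab S/T1 (22): +100 → 200 left.
Fill Lab Z T1 block (30 at 17) → 170 left.
Fill Lab S T2 block (120 at 14) → 50 left.
Lab D/T1 (13): +50 → 0 left.
Total = 28×40 + 26×90 + 22×100 + 17×30 + 14×120 + 13×50 = 8500.

8500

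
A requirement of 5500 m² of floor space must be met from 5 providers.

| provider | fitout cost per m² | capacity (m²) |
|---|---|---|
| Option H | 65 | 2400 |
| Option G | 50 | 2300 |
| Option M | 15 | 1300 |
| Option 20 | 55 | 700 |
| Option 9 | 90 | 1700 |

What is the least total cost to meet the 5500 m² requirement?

251000

Fill from the cheapest provider first.
Option M at 15: take all 1300 m² → 4200 still needed.
Option G at 50: take all 2300 m² → 1900 still needed.
Option 20 at 55: take all 700 m² → 1200 still needed.
Option H at 65: take 1200 of its 2400 → requirement met.
Option 9: unused.
Cost = 1300×15 + 2300×50 + 700×55 + 1200×65 = 251000.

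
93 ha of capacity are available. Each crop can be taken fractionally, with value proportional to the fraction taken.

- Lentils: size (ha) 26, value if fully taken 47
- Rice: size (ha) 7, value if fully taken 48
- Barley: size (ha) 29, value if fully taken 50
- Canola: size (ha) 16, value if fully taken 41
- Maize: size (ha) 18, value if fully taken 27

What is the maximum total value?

208.5

Rank by value-to-size ratio: Rice 48/7≈6.86, Canola 41/16≈2.56, Lentils 47/26≈1.81, Barley 50/29≈1.72, Maize 27/18≈1.5.
Take all of Rice (7 ha, value 48) — 86 ha left.
All 16 ha of Canola fit (value 41) — 70 remain.
Lentils: take in full, 26 ha for value 47 — 44 left.
Take all of Barley (29 ha, value 50) — 15 ha left.
Fill the last 15 ha with part of Maize: 15/18 of it earns 22.5.
Total value = 208.5.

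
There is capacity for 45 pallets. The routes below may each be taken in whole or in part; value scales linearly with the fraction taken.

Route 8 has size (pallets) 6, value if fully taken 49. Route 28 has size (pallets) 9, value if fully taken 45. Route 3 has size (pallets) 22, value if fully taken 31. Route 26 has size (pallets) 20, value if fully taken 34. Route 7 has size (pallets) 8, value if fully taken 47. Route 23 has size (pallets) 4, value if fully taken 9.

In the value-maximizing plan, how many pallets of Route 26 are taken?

Sort by value density: Route 8 49/6≈8.17, Route 7 47/8≈5.88, Route 28 45/9≈5, Route 23 9/4≈2.25, Route 26 34/20≈1.7, Route 3 31/22≈1.41.
All 6 pallets of Route 8 fit (value 49) — 39 remain.
Route 7: take in full, 8 pallets for value 47 — 31 left.
Take all of Route 28 (9 pallets, value 45) — 22 pallets left.
All 4 pallets of Route 23 fit (value 9) — 18 remain.
18 pallets left: a 18/20 share of Route 26 gives 34×18/20 = 30.6.

18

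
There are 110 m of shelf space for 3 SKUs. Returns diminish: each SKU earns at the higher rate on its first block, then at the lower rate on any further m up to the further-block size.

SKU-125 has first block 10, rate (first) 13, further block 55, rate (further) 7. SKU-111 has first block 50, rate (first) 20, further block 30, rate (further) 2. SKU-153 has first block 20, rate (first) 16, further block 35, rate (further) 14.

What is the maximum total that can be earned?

Treat each block as its own option and order by rate: SKU-111/first 20 > SKU-153/first 16 > SKU-153/second 14 > SKU-125/first 13 > SKU-125/second 7 > SKU-111/second 2.
SKU-111/first (20): +50 — 60 left.
SKU-153/first (16): +20 — 40 left.
Fill SKU-153 second block (35 at 14) — 5 left.
5 remain; put them into SKU-125 first at 13.
Total = 20×50 + 16×20 + 14×35 + 13×5 = 1875.

1875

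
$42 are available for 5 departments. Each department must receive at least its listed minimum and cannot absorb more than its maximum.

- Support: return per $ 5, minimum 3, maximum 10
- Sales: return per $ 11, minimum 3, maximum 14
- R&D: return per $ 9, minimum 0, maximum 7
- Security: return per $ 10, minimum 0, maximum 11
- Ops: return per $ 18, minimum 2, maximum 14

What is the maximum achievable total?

Meeting every minimum uses 3+3+0+0+2 = 8 $, leaving 34.
Order the departments by return per $: Ops 18 > Sales 11 > Security 10 > R&D 9 > Support 5.
Give Ops 12 more to hit its cap of 14 — 22 left.
Give Sales 11 more to hit its cap of 14 — 11 left.
Security takes 11 more to reach its cap of 11 — 0 left.
Total = 5×3 + 11×14 + 10×11 + 18×14 = 531.

531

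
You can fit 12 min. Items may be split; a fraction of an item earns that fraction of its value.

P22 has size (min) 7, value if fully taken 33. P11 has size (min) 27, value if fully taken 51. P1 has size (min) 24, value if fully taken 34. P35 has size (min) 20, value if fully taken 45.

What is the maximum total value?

Rank by value-to-size ratio: P22 33/7≈4.71, P35 45/20≈2.25, P11 51/27≈1.89, P1 34/24≈1.42.
Take all of P22 (7 min, value 33) → 5 min left.
5 min left: a 5/20 share of P35 gives 45×5/20 = 11.25.
Total value = 44.25.

44.25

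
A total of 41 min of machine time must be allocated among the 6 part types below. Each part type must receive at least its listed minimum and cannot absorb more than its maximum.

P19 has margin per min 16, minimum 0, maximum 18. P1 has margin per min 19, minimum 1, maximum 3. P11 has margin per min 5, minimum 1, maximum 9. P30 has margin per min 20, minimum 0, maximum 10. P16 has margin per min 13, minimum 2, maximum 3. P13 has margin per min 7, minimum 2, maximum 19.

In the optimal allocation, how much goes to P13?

6

Meeting every minimum uses 0+1+1+0+2+2 = 6 min, leaving 35.
Highest margin per min first: P30 20 > P1 19 > P19 16 > P16 13 > P13 7 > P11 5.
P30: +10 to 10 (cap) → 25 left.
Give P1 2 more to hit its cap of 3 → 23 left.
P19 takes 18 more to reach its cap of 18 → 5 left.
P16 takes 1 more to reach its cap of 3 → 4 left.
P13 has room for 17 more but only 4 remain, so it gets 6.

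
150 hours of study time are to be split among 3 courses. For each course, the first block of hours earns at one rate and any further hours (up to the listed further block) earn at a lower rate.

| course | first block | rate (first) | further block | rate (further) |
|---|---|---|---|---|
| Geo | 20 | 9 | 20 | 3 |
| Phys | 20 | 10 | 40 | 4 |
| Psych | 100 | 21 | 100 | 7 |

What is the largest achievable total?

Rank every tier by rate: Psych/first 21 > Phys/first 10 > Geo/first 9 > Psych/second 7 > Phys/second 4 > Geo/second 3.
Psych/first (21): +100 — 50 left.
Phys first at 10: fill all 20 — 30 left.
Fill Geo first block (20 at 9) — 10 left.
Psych/second: +10 of 100 at 7; pool empty.
Total = 21×100 + 10×20 + 9×20 + 7×10 = 2550.

2550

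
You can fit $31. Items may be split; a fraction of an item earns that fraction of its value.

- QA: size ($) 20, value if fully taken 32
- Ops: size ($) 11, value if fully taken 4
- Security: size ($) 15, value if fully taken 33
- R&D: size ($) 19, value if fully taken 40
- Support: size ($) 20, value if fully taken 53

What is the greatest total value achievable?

77.2

Best value per unit of size first: Support 53/20≈2.65, Security 33/15≈2.2, R&D 40/19≈2.11, QA 32/20≈1.6, Ops 4/11≈0.364.
Take all of Support (20 $, value 53) ; 11 $ left.
Fill the last 11 $ with part of Security: 11/15 of it earns 24.2.
Total value = 77.2.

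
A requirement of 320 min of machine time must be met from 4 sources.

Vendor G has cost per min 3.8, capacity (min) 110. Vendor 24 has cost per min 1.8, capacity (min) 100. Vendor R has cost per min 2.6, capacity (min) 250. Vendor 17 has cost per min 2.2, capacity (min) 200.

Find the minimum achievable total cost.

Cheapest first:
Vendor 24 at 1.8: take all 100 min → 220 still needed.
Vendor 17 at 2.2: take all 200 min → 20 still needed.
Take 20 from Vendor R at 2.6 to finish.
Vendor G: unused.
Cost = 100×1.8 + 200×2.2 + 20×2.6 = 672.

672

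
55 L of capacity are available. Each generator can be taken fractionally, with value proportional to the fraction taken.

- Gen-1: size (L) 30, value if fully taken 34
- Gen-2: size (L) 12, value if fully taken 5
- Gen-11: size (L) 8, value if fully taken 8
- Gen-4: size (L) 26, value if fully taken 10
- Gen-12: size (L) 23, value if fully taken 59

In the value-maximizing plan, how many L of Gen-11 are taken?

2

Sort by value density: Gen-12 59/23≈2.57, Gen-1 34/30≈1.13, Gen-11 8/8≈1, Gen-2 5/12≈0.417, Gen-4 10/26≈0.385.
Gen-12: take in full, 23 L for value 59 ; 32 left.
Gen-1: take in full, 30 L for value 34 ; 2 left.
2 L left: a 2/8 share of Gen-11 gives 8×2/8 = 2.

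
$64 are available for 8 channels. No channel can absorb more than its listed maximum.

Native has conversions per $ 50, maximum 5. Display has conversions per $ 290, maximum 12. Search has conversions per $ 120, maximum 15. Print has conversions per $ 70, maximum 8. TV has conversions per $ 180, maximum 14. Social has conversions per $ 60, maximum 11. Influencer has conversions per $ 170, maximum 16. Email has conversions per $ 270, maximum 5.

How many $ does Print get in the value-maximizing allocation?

2

Highest conversions per $ first: Display 290 > Email 270 > TV 180 > Influencer 170 > Search 120 > Print 70 > Social 60 > Native 50.
Display: +12 to 12 (cap) — 52 left.
Email takes 5 to reach its cap of 5 — 47 left.
TV: +14 to 14 (cap) — 33 left.
Influencer takes 16 to reach its cap of 16 — 17 left.
Search takes 15 to reach its cap of 15 — 2 left.
Print has room for 8 but only 2 remain, so it gets 2.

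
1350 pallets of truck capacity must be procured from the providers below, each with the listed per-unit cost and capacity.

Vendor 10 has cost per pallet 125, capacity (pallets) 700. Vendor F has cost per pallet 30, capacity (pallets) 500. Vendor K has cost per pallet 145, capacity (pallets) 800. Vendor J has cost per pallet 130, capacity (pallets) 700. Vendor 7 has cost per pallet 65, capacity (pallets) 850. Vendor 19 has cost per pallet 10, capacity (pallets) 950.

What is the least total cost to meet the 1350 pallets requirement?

Fill from the cheapest provider first.
Vendor 19 at 10: take all 950 pallets ; 400 still needed.
Vendor F at 30: take 400 of its 500 ; requirement met.
Vendor 7, Vendor 10, Vendor J, Vendor K: unused.
Cost = 950×10 + 400×30 = 21500.

21500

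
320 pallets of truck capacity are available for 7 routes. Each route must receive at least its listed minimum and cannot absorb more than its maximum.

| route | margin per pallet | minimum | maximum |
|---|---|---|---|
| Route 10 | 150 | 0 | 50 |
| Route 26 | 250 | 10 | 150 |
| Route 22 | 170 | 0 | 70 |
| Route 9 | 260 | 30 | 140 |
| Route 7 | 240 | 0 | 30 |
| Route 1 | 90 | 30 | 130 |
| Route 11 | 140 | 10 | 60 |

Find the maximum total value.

75500

Meeting every minimum uses 0+10+0+30+0+30+10 = 80 pallets, leaving 240.
Highest margin per pallet first: Route 9 260 > Route 26 250 > Route 7 240 > Route 22 170 > Route 10 150 > Route 11 140 > Route 1 90.
Give Route 9 110 more to hit its cap of 140 → 130 left.
Route 26 has room for 140 more but only 130 remain, so it gets 140.
Total = 250×140 + 260×140 + 90×30 + 140×10 = 75500.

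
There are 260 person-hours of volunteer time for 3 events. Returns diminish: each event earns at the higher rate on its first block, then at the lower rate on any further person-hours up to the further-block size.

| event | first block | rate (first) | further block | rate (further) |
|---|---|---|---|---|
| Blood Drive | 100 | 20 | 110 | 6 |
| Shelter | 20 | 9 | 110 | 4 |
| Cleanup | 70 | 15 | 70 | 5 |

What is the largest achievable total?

3650

Order all 6 blocks by rate: Blood Drive/T1 20 > Cleanup/T1 15 > Shelter/T1 9 > Blood Drive/T2 6 > Cleanup/T2 5 > Shelter/T2 4.
Blood Drive/T1 (20): +100 ; 160 left.
Cleanup T1 at 15: fill all 70 ; 90 left.
Fill Shelter T1 block (20 at 9) ; 70 left.
70 remain; put them into Blood Drive T2 at 6.
Total = 20×100 + 15×70 + 9×20 + 6×70 = 3650.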